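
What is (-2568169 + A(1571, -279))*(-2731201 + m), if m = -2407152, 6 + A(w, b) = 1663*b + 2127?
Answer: 15569338048825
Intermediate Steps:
A(w, b) = 2121 + 1663*b (A(w, b) = -6 + (1663*b + 2127) = -6 + (2127 + 1663*b) = 2121 + 1663*b)
(-2568169 + A(1571, -279))*(-2731201 + m) = (-2568169 + (2121 + 1663*(-279)))*(-2731201 - 2407152) = (-2568169 + (2121 - 463977))*(-5138353) = (-2568169 - 461856)*(-5138353) = -3030025*(-5138353) = 15569338048825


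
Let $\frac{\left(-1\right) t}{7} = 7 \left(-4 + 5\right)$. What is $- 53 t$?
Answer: $2597$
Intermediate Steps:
$t = -49$ ($t = - 7 \cdot 7 \left(-4 + 5\right) = - 7 \cdot 7 \cdot 1 = \left(-7\right) 7 = -49$)
$- 53 t = \left(-53\right) \left(-49\right) = 2597$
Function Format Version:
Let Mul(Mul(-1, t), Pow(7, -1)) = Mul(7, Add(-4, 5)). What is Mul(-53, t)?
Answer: 2597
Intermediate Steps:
t = -49 (t = Mul(-7, Mul(7, Add(-4, 5))) = Mul(-7, Mul(7, 1)) = Mul(-7, 7) = -49)
Mul(-53, t) = Mul(-53, -49) = 2597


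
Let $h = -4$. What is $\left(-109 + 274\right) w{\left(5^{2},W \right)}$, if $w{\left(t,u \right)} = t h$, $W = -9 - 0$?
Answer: $-16500$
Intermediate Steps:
$W = -9$ ($W = -9 + 0 = -9$)
$w{\left(t,u \right)} = - 4 t$ ($w{\left(t,u \right)} = t \left(-4\right) = - 4 t$)
$\left(-109 + 274\right) w{\left(5^{2},W \right)} = \left(-109 + 274\right) \left(- 4 \cdot 5^{2}\right) = 165 \left(\left(-4\right) 25\right) = 165 \left(-100\right) = -16500$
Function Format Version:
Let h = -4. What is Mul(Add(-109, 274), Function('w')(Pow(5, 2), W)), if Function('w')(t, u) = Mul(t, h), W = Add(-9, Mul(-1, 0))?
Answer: -16500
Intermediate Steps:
W = -9 (W = Add(-9, 0) = -9)
Function('w')(t, u) = Mul(-4, t) (Function('w')(t, u) = Mul(t, -4) = Mul(-4, t))
Mul(Add(-109, 274), Function('w')(Pow(5, 2), W)) = Mul(Add(-109, 274), Mul(-4, Pow(5, 2))) = Mul(165, Mul(-4, 25)) = Mul(165, -100) = -16500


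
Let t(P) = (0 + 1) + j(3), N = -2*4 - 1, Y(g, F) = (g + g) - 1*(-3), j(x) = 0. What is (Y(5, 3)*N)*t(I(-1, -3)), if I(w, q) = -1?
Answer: -117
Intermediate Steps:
Y(g, F) = 3 + 2*g (Y(g, F) = 2*g + 3 = 3 + 2*g)
N = -9 (N = -8 - 1 = -9)
t(P) = 1 (t(P) = (0 + 1) + 0 = 1 + 0 = 1)
(Y(5, 3)*N)*t(I(-1, -3)) = ((3 + 2*5)*(-9))*1 = ((3 + 10)*(-9))*1 = (13*(-9))*1 = -117*1 = -117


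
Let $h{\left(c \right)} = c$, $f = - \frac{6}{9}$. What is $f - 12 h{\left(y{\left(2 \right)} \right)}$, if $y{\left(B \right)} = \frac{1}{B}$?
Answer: $- \frac{20}{3} \approx -6.6667$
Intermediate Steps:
$f = - \frac{2}{3}$ ($f = \left(-6\right) \frac{1}{9} = - \frac{2}{3} \approx -0.66667$)
$f - 12 h{\left(y{\left(2 \right)} \right)} = - \frac{2}{3} - \frac{12}{2} = - \frac{2}{3} - 6 = - \frac{20}{3}$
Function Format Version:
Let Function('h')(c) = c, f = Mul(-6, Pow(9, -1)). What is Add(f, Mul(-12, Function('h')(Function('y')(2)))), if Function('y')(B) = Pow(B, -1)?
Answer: Rational(-20, 3) ≈ -6.6667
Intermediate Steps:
f = Rational(-2, 3) (f = Mul(-6, Rational(1, 9)) = Rational(-2, 3) ≈ -0.66667)
Add(f, Mul(-12, Function('h')(Function('y')(2)))) = Add(Rational(-2, 3), Mul(-12, Pow(2, -1))) = Add(Rational(-2, 3), Mul(-12, Rational(1, 2))) = Add(Rational(-2, 3), -6) = Rational(-20, 3)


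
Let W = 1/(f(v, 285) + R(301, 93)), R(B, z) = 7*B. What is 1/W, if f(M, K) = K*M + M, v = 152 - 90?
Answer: 19839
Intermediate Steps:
v = 62
f(M, K) = M + K*M
W = 1/19839 (W = 1/(62*(1 + 285) + 7*301) = 1/(62*286 + 2107) = 1/(17732 + 2107) = 1/19839 ≈ 5.0406e-5)
1/W = 1/(1/19839) = 19839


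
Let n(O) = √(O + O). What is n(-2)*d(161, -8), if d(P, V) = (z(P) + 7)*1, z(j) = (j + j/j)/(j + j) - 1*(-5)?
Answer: 4026*I/161 ≈ 25.006*I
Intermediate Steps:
z(j) = 5 + (1 + j)/(2*j) (z(j) = (j + 1)/((2*j)) + 5 = (1 + j)*(1/(2*j)) + 5 = (1 + j)/(2*j) + 5 = 5 + (1 + j)/(2*j))
d(P, V) = 7 + (1 + 11*P)/(2*P) (d(P, V) = ((1 + 11*P)/(2*P) + 7)*1 = (7 + (1 + 11*P)/(2*P))*1 = 7 + (1 + 11*P)/(2*P))
n(O) = √2*√O (n(O) = √(2*O) = √2*√O)
n(-2)*d(161, -8) = (√2*√(-2))*((½)*(1 + 25*161)/161) = (√2*(I*√2))*((½)*(1/161)*(1 + 4025)) = (2*I)*((½)*(1/161)*4026) = (2*I)*(2013/161) = 4026*I/161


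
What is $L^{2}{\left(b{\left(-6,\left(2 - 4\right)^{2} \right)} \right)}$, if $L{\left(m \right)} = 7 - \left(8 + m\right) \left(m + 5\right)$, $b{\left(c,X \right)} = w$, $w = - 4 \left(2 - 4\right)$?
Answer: $40401$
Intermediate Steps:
$w = 8$ ($w = \left(-4\right) \left(-2\right) = 8$)
$b{\left(c,X \right)} = 8$
$L{\left(m \right)} = 7 - \left(5 + m\right) \left(8 + m\right)$ ($L{\left(m \right)} = 7 - \left(8 + m\right) \left(5 + m\right) = 7 - \left(5 + m\right) \left(8 + m\right)$)
$L^{2}{\left(b{\left(-6,\left(2 - 4\right)^{2} \right)} \right)} = \left(-33 - 8^{2} - 104\right)^{2} = \left(-33 - 64 - 104\right)^{2} = \left(-201\right)^{2} = 40401$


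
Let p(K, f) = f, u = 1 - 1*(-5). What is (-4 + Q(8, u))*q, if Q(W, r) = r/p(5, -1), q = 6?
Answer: -60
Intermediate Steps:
u = 6 (u = 1 + 5 = 6)
Q(W, r) = -r (Q(W, r) = r/(-1) = r*(-1) = -r)
(-4 + Q(8, u))*q = (-4 - 1*6)*6 = (-4 - 6)*6 = -10*6 = -60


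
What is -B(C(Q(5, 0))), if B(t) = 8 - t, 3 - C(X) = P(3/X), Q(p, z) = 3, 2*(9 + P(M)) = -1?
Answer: 9/2 ≈ 4.5000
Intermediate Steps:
P(M) = -19/2 (P(M) = -9 + (½)*(-1) = -9 - ½ = -19/2)
C(X) = 25/2 (C(X) = 3 - 1*(-19/2) = 3 + 19/2 = 25/2)
-B(C(Q(5, 0))) = -(8 - 1*25/2) = -(8 - 25/2) = -1*(-9/2) = 9/2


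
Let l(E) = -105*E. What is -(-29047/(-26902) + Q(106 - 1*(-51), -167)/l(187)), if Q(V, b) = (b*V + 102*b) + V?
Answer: -1729706437/528220770 ≈ -3.2746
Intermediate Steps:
Q(V, b) = V + 102*b + V*b (Q(V, b) = (V*b + 102*b) + V = (102*b + V*b) + V = V + 102*b + V*b)
-(-29047/(-26902) + Q(106 - 1*(-51), -167)/l(187)) = -(-29047/(-26902) + ((106 - 1*(-51)) + 102*(-167) + (106 - 1*(-51))*(-167))/((-105*187))) = -(-29047*(-1/26902) + ((106 + 51) - 17034 + (106 + 51)*(-167))/(-19635)) = -(29047/26902 + (157 - 17034 + 157*(-167))*(-1/19635)) = -(29047/26902 + (157 - 17034 - 26219)*(-1/19635)) = -(29047/26902 - 43096*(-1/19635)) = -(29047/26902 + 43096/19635) = -1*1729706437/528220770 = -1729706437/528220770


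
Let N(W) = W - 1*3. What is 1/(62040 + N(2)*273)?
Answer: 1/61767 ≈ 1.6190e-5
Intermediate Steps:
N(W) = -3 + W (N(W) = W - 3 = -3 + W)
1/(62040 + N(2)*273) = 1/(62040 + (-3 + 2)*273) = 1/(62040 - 1*273) = 1/(62040 - 273) = 1/61767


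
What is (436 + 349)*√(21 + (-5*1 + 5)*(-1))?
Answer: 785*√21 ≈ 3597.3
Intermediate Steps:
(436 + 349)*√(21 + (-5*1 + 5)*(-1)) = 785*√(21 + (-5 + 5)*(-1)) = 785*√(21 + 0*(-1)) = 785*√(21 + 0) = 785*√21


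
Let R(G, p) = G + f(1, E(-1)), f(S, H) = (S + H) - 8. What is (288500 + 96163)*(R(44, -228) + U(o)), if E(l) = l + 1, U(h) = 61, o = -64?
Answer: 37696974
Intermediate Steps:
E(l) = 1 + l
f(S, H) = -8 + H + S (f(S, H) = (H + S) - 8 = -8 + H + S)
R(G, p) = -7 + G (R(G, p) = G + (-8 + (1 - 1) + 1) = G + (-8 + 0 + 1) = G - 7 = -7 + G)
(288500 + 96163)*(R(44, -228) + U(o)) = (288500 + 96163)*((-7 + 44) + 61) = 384663*(37 + 61) = 384663*98 = 37696974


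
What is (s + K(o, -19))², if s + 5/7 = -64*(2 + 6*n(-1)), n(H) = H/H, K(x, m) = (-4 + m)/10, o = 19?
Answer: 1299674601/4900 ≈ 2.6524e+5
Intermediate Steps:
K(x, m) = -⅖ + m/10 (K(x, m) = (-4 + m)*(⅒) = -⅖ + m/10)
n(H) = 1
s = -3589/7 (s = -5/7 - 64*(2 + 6*1) = -5/7 - 64*(2 + 6) = -5/7 - 64*8 = -5/7 - 512 = -3589/7 ≈ -512.71)
(s + K(o, -19))² = (-3589/7 + (-⅖ + (⅒)*(-19)))² = (-3589/7 + (-⅖ - 19/10))² = (-3589/7 - 23/10)² = (-36051/70)² = 1299674601/4900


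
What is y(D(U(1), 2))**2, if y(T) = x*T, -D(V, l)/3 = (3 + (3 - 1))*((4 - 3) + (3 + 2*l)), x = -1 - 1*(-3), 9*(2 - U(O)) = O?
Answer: 57600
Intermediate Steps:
U(O) = 2 - O/9
x = 2 (x = -1 + 3 = 2)
D(V, l) = -60 - 30*l (D(V, l) = -3*(3 + (3 - 1))*((4 - 3) + (3 + 2*l)) = -3*(3 + 2)*(1 + (3 + 2*l)) = -15*(4 + 2*l) = -3*(20 + 10*l) = -60 - 30*l)
y(T) = 2*T
y(D(U(1), 2))**2 = (2*(-60 - 30*2))**2 = (2*(-60 - 60))**2 = (2*(-120))**2 = (-240)**2 = 57600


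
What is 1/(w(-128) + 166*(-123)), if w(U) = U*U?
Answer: -1/4034 ≈ -0.00024789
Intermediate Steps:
w(U) = U**2
1/(w(-128) + 166*(-123)) = 1/((-128)**2 + 166*(-123)) = 1/(16384 - 20418) = 1/(-4034) = -1/4034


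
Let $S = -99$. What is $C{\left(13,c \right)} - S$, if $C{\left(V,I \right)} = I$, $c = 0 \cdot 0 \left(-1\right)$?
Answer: $99$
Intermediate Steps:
$c = 0$ ($c = 0 \left(-1\right) = 0$)
$C{\left(13,c \right)} - S = 0 - -99 = 0 + 99 = 99$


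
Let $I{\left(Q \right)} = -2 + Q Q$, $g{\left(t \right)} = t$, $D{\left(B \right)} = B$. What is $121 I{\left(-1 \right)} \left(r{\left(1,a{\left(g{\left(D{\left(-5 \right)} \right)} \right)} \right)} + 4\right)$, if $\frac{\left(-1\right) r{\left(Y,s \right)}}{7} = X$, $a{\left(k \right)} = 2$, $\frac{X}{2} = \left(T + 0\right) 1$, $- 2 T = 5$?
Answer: $-4719$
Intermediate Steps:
$T = - \frac{5}{2}$ ($T = \left(- \frac{1}{2}\right) 5 = - \frac{5}{2} \approx -2.5$)
$X = -5$ ($X = 2 \left(- \frac{5}{2} + 0\right) 1 = 2 \left(\left(- \frac{5}{2}\right) 1\right) = 2 \left(- \frac{5}{2}\right) = -5$)
$r{\left(Y,s \right)} = 35$ ($r{\left(Y,s \right)} = \left(-7\right) \left(-5\right) = 35$)
$I{\left(Q \right)} = -2 + Q^{2}$
$121 I{\left(-1 \right)} \left(r{\left(1,a{\left(g{\left(D{\left(-5 \right)} \right)} \right)} \right)} + 4\right) = 121 \left(-2 + \left(-1\right)^{2}\right) \left(35 + 4\right) = 121 \left(-2 + 1\right) 39 = 121 \left(\left(-1\right) 39\right) = 121 \left(-39\right) = -4719$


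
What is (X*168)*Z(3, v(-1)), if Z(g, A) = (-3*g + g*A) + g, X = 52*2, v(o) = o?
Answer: -157248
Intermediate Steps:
X = 104
Z(g, A) = -2*g + A*g (Z(g, A) = (-3*g + A*g) + g = -2*g + A*g)
(X*168)*Z(3, v(-1)) = (104*168)*(3*(-2 - 1)) = 17472*(3*(-3)) = 17472*(-9) = -157248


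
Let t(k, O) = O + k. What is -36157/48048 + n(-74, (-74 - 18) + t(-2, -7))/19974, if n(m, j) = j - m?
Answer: -10962079/14541072 ≈ -0.75387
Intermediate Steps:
-36157/48048 + n(-74, (-74 - 18) + t(-2, -7))/19974 = -36157/48048 + (((-74 - 18) + (-7 - 2)) - 1*(-74))/19974 = -36157*1/48048 + ((-92 - 9) + 74)*(1/19974) = -3287/4368 + (-101 + 74)*(1/19974) = -3287/4368 - 27*1/19974 = -3287/4368 - 9/6658 = -10962079/14541072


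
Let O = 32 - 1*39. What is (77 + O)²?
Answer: 4900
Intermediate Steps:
O = -7 (O = 32 - 39 = -7)
(77 + O)² = (77 - 7)² = 70² = 4900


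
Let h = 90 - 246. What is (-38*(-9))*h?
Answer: -53352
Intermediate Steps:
h = -156
(-38*(-9))*h = -38*(-9)*(-156) = 342*(-156) = -53352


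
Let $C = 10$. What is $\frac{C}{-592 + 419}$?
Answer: $- \frac{10}{173} \approx -0.057803$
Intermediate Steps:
$\frac{C}{-592 + 419} = \frac{10}{-592 + 419} = \frac{10}{-173} = 10 \left(- \frac{1}{173}\right) = - \frac{10}{173}$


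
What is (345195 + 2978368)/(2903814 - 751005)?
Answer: 3323563/2152809 ≈ 1.5438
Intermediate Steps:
(345195 + 2978368)/(2903814 - 751005) = 3323563/2152809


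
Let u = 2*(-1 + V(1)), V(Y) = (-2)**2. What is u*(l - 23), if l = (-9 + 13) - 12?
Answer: -186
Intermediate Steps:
V(Y) = 4
l = -8 (l = 4 - 12 = -8)
u = 6 (u = 2*(-1 + 4) = 2*3 = 6)
u*(l - 23) = 6*(-8 - 23) = 6*(-31) = -186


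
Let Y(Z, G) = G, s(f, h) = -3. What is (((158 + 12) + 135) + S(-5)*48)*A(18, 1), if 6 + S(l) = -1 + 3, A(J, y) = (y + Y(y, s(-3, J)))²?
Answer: 452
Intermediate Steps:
A(J, y) = (-3 + y)² (A(J, y) = (y - 3)² = (-3 + y)²)
S(l) = -4 (S(l) = -6 + (-1 + 3) = -6 + 2 = -4)
(((158 + 12) + 135) + S(-5)*48)*A(18, 1) = (((158 + 12) + 135) - 4*48)*(-3 + 1)² = ((170 + 135) - 192)*(-2)² = (305 - 192)*4 = 113*4 = 452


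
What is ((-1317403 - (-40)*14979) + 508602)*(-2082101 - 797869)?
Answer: 603759790770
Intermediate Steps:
((-1317403 - (-40)*14979) + 508602)*(-2082101 - 797869) = ((-1317403 - 1*(-599160)) + 508602)*(-2879970) = ((-1317403 + 599160) + 508602)*(-2879970) = (-718243 + 508602)*(-2879970) = -209641*(-2879970) = 603759790770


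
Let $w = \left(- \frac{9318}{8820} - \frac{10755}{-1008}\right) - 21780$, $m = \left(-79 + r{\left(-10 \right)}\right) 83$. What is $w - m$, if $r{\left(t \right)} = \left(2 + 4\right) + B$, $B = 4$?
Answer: $- \frac{188670229}{11760} \approx -16043.0$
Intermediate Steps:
$r{\left(t \right)} = 10$ ($r{\left(t \right)} = \left(2 + 4\right) + 4 = 6 + 4 = 10$)
$m = -5727$ ($m = \left(-79 + 10\right) 83 = \left(-69\right) 83 = -5727$)
$w = - \frac{256019749}{11760}$ ($w = \left(\left(-9318\right) \frac{1}{8820} - - \frac{1195}{112}\right) - 21780 = \left(- \frac{1553}{1470} + \frac{1195}{112}\right) - 21780 = \frac{113051}{11760} - 21780 = - \frac{256019749}{11760} \approx -21770.0$)
$w - m = - \frac{256019749}{11760} - -5727 = - \frac{256019749}{11760} + 5727 = - \frac{188670229}{11760}$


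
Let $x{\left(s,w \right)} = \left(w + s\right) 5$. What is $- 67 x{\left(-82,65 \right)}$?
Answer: $5695$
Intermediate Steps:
$x{\left(s,w \right)} = 5 s + 5 w$ ($x{\left(s,w \right)} = \left(s + w\right) 5 = 5 s + 5 w$)
$- 67 x{\left(-82,65 \right)} = - 67 \left(5 \left(-82\right) + 5 \cdot 65\right) = - 67 \left(-410 + 325\right) = \left(-67\right) \left(-85\right) = 5695$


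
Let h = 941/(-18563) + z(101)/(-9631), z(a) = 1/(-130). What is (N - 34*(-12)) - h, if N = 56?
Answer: 10785203002627/23241432890 ≈ 464.05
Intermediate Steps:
z(a) = -1/130
h = -1178141667/23241432890 (h = 941/(-18563) - 1/130/(-9631) = 941*(-1/18563) - 1/130*(-1/9631) = -941/18563 + 1/1252030 = -1178141667/23241432890 ≈ -0.050691)
(N - 34*(-12)) - h = (56 - 34*(-12)) - 1*(-1178141667/23241432890) = (56 + 408) + 1178141667/23241432890 = 464 + 1178141667/23241432890 = 10785203002627/23241432890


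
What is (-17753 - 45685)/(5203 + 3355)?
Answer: -31719/4279 ≈ -7.4127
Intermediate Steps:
(-17753 - 45685)/(5203 + 3355) = -63438/8558 = -63438*1/8558 = -31719/4279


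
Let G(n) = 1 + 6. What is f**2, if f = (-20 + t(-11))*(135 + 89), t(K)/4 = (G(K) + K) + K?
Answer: 321126400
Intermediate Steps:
G(n) = 7
t(K) = 28 + 8*K (t(K) = 4*((7 + K) + K) = 4*(7 + 2*K) = 28 + 8*K)
f = -17920 (f = (-20 + (28 + 8*(-11)))*(135 + 89) = (-20 + (28 - 88))*224 = (-20 - 60)*224 = -80*224 = -17920)
f**2 = (-17920)**2 = 321126400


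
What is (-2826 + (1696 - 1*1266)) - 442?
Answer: -2838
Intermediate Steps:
(-2826 + (1696 - 1*1266)) - 442 = (-2826 + (1696 - 1266)) - 442 = (-2826 + 430) - 442 = -2396 - 442 = -2838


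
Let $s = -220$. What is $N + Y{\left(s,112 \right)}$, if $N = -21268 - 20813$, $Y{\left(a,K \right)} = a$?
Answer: $-42301$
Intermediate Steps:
$N = -42081$ ($N = -21268 - 20813 = -42081$)
$N + Y{\left(s,112 \right)} = -42081 - 220 = -42301$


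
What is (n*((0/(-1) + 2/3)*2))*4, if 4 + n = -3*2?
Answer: -160/3 ≈ -53.333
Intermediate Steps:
n = -10 (n = -4 - 3*2 = -4 - 6 = -10)
(n*((0/(-1) + 2/3)*2))*4 = -10*(0/(-1) + 2/3)*2*4 = -10*(0*(-1) + 2*(⅓))*2*4 = -10*(0 + ⅔)*2*4 = -20*2/3*4 = -10*4/3*4 = -40/3*4 = -160/3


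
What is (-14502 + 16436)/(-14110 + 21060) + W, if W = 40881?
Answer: 142062442/3475 ≈ 40881.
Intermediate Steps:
(-14502 + 16436)/(-14110 + 21060) + W = (-14502 + 16436)/(-14110 + 21060) + 40881 = 1934/6950 + 40881 = 1934*(1/6950) + 40881 = 967/3475 + 40881 = 142062442/3475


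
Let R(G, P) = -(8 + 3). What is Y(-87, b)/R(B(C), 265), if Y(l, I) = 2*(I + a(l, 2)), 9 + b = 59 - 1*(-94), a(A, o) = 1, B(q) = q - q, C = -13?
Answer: -290/11 ≈ -26.364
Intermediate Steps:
B(q) = 0
b = 144 (b = -9 + (59 - 1*(-94)) = -9 + (59 + 94) = -9 + 153 = 144)
Y(l, I) = 2 + 2*I (Y(l, I) = 2*(I + 1) = 2*(1 + I) = 2 + 2*I)
R(G, P) = -11 (R(G, P) = -1*11 = -11)
Y(-87, b)/R(B(C), 265) = (2 + 2*144)/(-11) = (2 + 288)*(-1/11) = 290*(-1/11) = -290/11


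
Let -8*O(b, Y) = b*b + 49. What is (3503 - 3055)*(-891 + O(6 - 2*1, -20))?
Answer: -402808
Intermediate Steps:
O(b, Y) = -49/8 - b**2/8 (O(b, Y) = -(b*b + 49)/8 = -(b**2 + 49)/8 = -(49 + b**2)/8 = -49/8 - b**2/8)
(3503 - 3055)*(-891 + O(6 - 2*1, -20)) = (3503 - 3055)*(-891 + (-49/8 - (6 - 2*1)**2/8)) = 448*(-891 + (-49/8 - (6 - 2)**2/8)) = 448*(-891 + (-49/8 - 1/8*4**2)) = 448*(-891 + (-49/8 - 1/8*16)) = 448*(-891 + (-49/8 - 2)) = 448*(-891 - 65/8) = 448*(-7193/8) = -402808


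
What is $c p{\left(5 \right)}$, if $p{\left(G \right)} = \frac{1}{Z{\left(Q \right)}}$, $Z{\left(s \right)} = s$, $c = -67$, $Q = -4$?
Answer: $\frac{67}{4} \approx 16.75$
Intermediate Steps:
$p{\left(G \right)} = - \frac{1}{4}$ ($p{\left(G \right)} = \frac{1}{-4} = - \frac{1}{4}$)
$c p{\left(5 \right)} = \left(-67\right) \left(- \frac{1}{4}\right) = \frac{67}{4}$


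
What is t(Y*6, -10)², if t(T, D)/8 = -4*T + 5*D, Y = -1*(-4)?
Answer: 1364224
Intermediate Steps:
Y = 4
t(T, D) = -32*T + 40*D (t(T, D) = 8*(-4*T + 5*D) = -32*T + 40*D)
t(Y*6, -10)² = (-128*6 + 40*(-10))² = (-32*24 - 400)² = (-768 - 400)² = (-1168)² = 1364224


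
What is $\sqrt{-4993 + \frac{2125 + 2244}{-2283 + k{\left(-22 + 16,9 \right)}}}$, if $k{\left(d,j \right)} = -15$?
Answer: $\frac{i \sqrt{26377094334}}{2298} \approx 70.675 i$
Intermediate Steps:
$\sqrt{-4993 + \frac{2125 + 2244}{-2283 + k{\left(-22 + 16,9 \right)}}} = \sqrt{-4993 + \frac{2125 + 2244}{-2283 - 15}} = \sqrt{-4993 + \frac{4369}{-2298}} = \sqrt{-4993 + 4369 \left(- \frac{1}{2298}\right)} = \sqrt{-4993 - \frac{4369}{2298}} = \sqrt{- \frac{11478283}{2298}} = \frac{i \sqrt{26377094334}}{2298}$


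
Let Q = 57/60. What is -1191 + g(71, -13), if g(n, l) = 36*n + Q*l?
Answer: 27053/20 ≈ 1352.7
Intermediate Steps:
Q = 19/20 (Q = 57*(1/60) = 19/20 ≈ 0.95000)
g(n, l) = 36*n + 19*l/20
-1191 + g(71, -13) = -1191 + (36*71 + (19/20)*(-13)) = -1191 + (2556 - 247/20) = -1191 + 50873/20 = 27053/20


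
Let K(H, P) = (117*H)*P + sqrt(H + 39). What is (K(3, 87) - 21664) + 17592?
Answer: 26465 + sqrt(42) ≈ 26471.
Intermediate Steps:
K(H, P) = sqrt(39 + H) + 117*H*P (K(H, P) = 117*H*P + sqrt(39 + H) = sqrt(39 + H) + 117*H*P)
(K(3, 87) - 21664) + 17592 = ((sqrt(39 + 3) + 117*3*87) - 21664) + 17592 = ((sqrt(42) + 30537) - 21664) + 17592 = ((30537 + sqrt(42)) - 21664) + 17592 = (8873 + sqrt(42)) + 17592 = 26465 + sqrt(42)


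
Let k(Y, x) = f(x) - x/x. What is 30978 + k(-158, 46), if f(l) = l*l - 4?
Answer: 33089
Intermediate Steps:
f(l) = -4 + l**2 (f(l) = l**2 - 4 = -4 + l**2)
k(Y, x) = -5 + x**2 (k(Y, x) = (-4 + x**2) - x/x = (-4 + x**2) - 1*1 = (-4 + x**2) - 1 = -5 + x**2)
30978 + k(-158, 46) = 30978 + (-5 + 46**2) = 30978 + (-5 + 2116) = 30978 + 2111 = 33089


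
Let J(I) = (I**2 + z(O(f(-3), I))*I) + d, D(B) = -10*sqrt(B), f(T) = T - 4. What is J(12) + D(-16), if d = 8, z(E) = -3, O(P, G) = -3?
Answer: 116 - 40*I ≈ 116.0 - 40.0*I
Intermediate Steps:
f(T) = -4 + T
J(I) = 8 + I**2 - 3*I (J(I) = (I**2 - 3*I) + 8 = 8 + I**2 - 3*I)
J(12) + D(-16) = (8 + 12**2 - 3*12) - 40*I = (8 + 144 - 36) - 40*I = 116 - 40*I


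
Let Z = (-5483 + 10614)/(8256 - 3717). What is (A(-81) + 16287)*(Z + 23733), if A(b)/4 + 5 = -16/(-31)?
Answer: 54332261535338/140709 ≈ 3.8613e+8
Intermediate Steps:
Z = 5131/4539 ≈ 1.1304
A(b) = -556/31 (A(b) = -20 + 4*(-16/(-31)) = -20 + 4*(-16*(-1/31)) = -20 + 4*(16/31) = -20 + 64/31 = -556/31)
(A(-81) + 16287)*(Z + 23733) = (-556/31 + 16287)*(5131/4539 + 23733) = (504341/31)*(107729218/4539) = 54332261535338/140709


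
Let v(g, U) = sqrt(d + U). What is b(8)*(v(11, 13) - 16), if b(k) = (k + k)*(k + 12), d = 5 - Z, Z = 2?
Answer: -3840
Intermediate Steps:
d = 3 (d = 5 - 1*2 = 5 - 2 = 3)
v(g, U) = sqrt(3 + U)
b(k) = 2*k*(12 + k) (b(k) = (2*k)*(12 + k) = 2*k*(12 + k))
b(8)*(v(11, 13) - 16) = (2*8*(12 + 8))*(sqrt(3 + 13) - 16) = (2*8*20)*(sqrt(16) - 16) = 320*(4 - 16) = 320*(-12) = -3840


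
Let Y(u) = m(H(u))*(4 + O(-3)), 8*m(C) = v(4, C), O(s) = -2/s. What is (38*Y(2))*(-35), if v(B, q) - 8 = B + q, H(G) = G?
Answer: -32585/3 ≈ -10862.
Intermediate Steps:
v(B, q) = 8 + B + q (v(B, q) = 8 + (B + q) = 8 + B + q)
m(C) = 3/2 + C/8 (m(C) = (8 + 4 + C)/8 = (12 + C)/8 = 3/2 + C/8)
Y(u) = 7 + 7*u/12 (Y(u) = (3/2 + u/8)*(4 - 2/(-3)) = (3/2 + u/8)*(4 - 2*(-⅓)) = (3/2 + u/8)*(4 + ⅔) = (3/2 + u/8)*(14/3) = 7 + 7*u/12)
(38*Y(2))*(-35) = (38*(7 + (7/12)*2))*(-35) = (38*(7 + 7/6))*(-35) = (38*(49/6))*(-35) = (931/3)*(-35) = -32585/3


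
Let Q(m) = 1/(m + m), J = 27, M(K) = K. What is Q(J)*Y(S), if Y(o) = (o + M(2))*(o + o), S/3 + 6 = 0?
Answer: 32/3 ≈ 10.667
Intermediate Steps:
S = -18 (S = -18 + 3*0 = -18 + 0 = -18)
Y(o) = 2*o*(2 + o) (Y(o) = (o + 2)*(o + o) = (2 + o)*(2*o) = 2*o*(2 + o))
Q(m) = 1/(2*m)
Q(J)*Y(S) = ((½)/27)*(2*(-18)*(2 - 18)) = ((½)*(1/27))*(2*(-18)*(-16)) = (1/54)*576 = 32/3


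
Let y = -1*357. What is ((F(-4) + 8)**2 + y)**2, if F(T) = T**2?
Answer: 47961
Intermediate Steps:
y = -357
((F(-4) + 8)**2 + y)**2 = (((-4)**2 + 8)**2 - 357)**2 = ((16 + 8)**2 - 357)**2 = (24**2 - 357)**2 = (576 - 357)**2 = 219**2 = 47961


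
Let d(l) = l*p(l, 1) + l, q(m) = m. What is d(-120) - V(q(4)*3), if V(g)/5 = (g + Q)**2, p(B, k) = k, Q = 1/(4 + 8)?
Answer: -139685/144 ≈ -970.04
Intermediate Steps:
Q = 1/12 ≈ 0.083333
d(l) = 2*l (d(l) = l*1 + l = l + l = 2*l)
V(g) = 5*(1/12 + g)**2 (V(g) = 5*(g + 1/12)**2 = 5*(1/12 + g)**2)
d(-120) - V(q(4)*3) = 2*(-120) - 5*(1 + 12*(4*3))**2/144 = -240 - 5*(1 + 12*12)**2/144 = -240 - 5*(1 + 144)**2/144 = -240 - 5*145**2/144 = -240 - 5*21025/144 = -240 - 1*105125/144 = -240 - 105125/144 = -139685/144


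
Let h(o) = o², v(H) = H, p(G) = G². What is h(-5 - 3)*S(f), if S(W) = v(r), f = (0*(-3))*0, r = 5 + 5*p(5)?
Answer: 8320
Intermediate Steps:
r = 130 (r = 5 + 5*5² = 5 + 5*25 = 5 + 125 = 130)
f = 0 (f = 0*0 = 0)
S(W) = 130
h(-5 - 3)*S(f) = (-5 - 3)²*130 = (-8)²*130 = 64*130 = 8320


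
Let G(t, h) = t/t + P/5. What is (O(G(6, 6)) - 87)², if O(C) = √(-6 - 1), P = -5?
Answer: (87 - I*√7)² ≈ 7562.0 - 460.36*I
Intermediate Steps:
G(t, h) = 0 (G(t, h) = t/t - 5/5 = 1 - 5*⅕ = 1 - 1 = 0)
O(C) = I*√7 (O(C) = √(-7) = I*√7)
(O(G(6, 6)) - 87)² = (I*√7 - 87)² = (-87 + I*√7)²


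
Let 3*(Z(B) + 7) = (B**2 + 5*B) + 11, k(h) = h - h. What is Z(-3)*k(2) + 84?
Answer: 84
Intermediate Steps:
k(h) = 0
Z(B) = -10/3 + B**2/3 + 5*B/3 (Z(B) = -7 + ((B**2 + 5*B) + 11)/3 = -7 + (11 + B**2 + 5*B)/3 = -7 + (11/3 + B**2/3 + 5*B/3) = -10/3 + B**2/3 + 5*B/3)
Z(-3)*k(2) + 84 = (-10/3 + (1/3)*(-3)**2 + (5/3)*(-3))*0 + 84 = (-10/3 + (1/3)*9 - 5)*0 + 84 = (-10/3 + 3 - 5)*0 + 84 = -16/3*0 + 84 = 0 + 84 = 84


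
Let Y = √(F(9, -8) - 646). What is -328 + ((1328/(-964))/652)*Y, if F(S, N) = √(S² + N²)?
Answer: -328 - 83*I*√(646 - √145)/39283 ≈ -328.0 - 0.053199*I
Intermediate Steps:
F(S, N) = √(N² + S²)
Y = √(-646 + √145) (Y = √(√((-8)² + 9²) - 646) = √(√(64 + 81) - 646) = √(√145 - 646) = √(-646 + √145) ≈ 25.179*I)
-328 + ((1328/(-964))/652)*Y = -328 + ((1328/(-964))/652)*√(-646 + √145) = -328 + ((1328*(-1/964))*(1/652))*√(-646 + √145) = -328 + (-332/241*1/652)*√(-646 + √145) = -328 - 83*√(-646 + √145)/39283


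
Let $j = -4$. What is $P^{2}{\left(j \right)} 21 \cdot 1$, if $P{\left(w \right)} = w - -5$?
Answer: $21$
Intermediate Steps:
$P{\left(w \right)} = 5 + w$ ($P{\left(w \right)} = w + 5 = 5 + w$)
$P^{2}{\left(j \right)} 21 \cdot 1 = \left(5 - 4\right)^{2} \cdot 21 \cdot 1 = 1^{2} \cdot 21 \cdot 1 = 1 \cdot 21 \cdot 1 = 21 \cdot 1 = 21$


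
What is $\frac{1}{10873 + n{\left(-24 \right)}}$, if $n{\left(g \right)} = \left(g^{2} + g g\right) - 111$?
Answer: $\frac{1}{11914} \approx 8.3935 \cdot 10^{-5}$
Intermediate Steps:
$n{\left(g \right)} = -111 + 2 g^{2}$ ($n{\left(g \right)} = \left(g^{2} + g^{2}\right) - 111 = 2 g^{2} - 111 = -111 + 2 g^{2}$)
$\frac{1}{10873 + n{\left(-24 \right)}} = \frac{1}{10873 - \left(111 - 2 \left(-24\right)^{2}\right)} = \frac{1}{10873 + \left(-111 + 2 \cdot 576\right)} = \frac{1}{10873 + \left(-111 + 1152\right)} = \frac{1}{10873 + 1041} = \frac{1}{11914}$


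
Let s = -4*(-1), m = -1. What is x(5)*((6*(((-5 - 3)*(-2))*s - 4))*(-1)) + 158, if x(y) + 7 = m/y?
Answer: 2750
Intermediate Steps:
s = 4
x(y) = -7 - 1/y
x(5)*((6*(((-5 - 3)*(-2))*s - 4))*(-1)) + 158 = (-7 - 1/5)*((6*(((-5 - 3)*(-2))*4 - 4))*(-1)) + 158 = (-7 - 1*⅕)*((6*(-8*(-2)*4 - 4))*(-1)) + 158 = (-7 - ⅕)*((6*(16*4 - 4))*(-1)) + 158 = -36*6*(64 - 4)*(-1)/5 + 158 = -36*6*60*(-1)/5 + 158 = -2592*(-1) + 158 = -36/5*(-360) + 158 = 2592 + 158 = 2750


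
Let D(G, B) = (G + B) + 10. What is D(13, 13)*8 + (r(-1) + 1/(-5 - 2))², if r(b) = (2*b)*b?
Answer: 14281/49 ≈ 291.45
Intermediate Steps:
r(b) = 2*b²
D(G, B) = 10 + B + G (D(G, B) = (B + G) + 10 = 10 + B + G)
D(13, 13)*8 + (r(-1) + 1/(-5 - 2))² = (10 + 13 + 13)*8 + (2*(-1)² + 1/(-5 - 2))² = 36*8 + (2*1 + 1/(-7))² = 288 + (2 - ⅐)² = 288 + (13/7)² = 288 + 169/49 = 14281/49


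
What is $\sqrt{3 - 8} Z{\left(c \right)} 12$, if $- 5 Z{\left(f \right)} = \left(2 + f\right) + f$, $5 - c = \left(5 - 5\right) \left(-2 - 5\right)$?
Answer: $- \frac{144 i \sqrt{5}}{5} \approx - 64.399 i$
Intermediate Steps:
$c = 5$ ($c = 5 - \left(5 - 5\right) \left(-2 - 5\right) = 5 - 0 \left(-7\right) = 5 - 0 = 5 + 0 = 5$)
$Z{\left(f \right)} = - \frac{2}{5} - \frac{2 f}{5}$ ($Z{\left(f \right)} = - \frac{\left(2 + f\right) + f}{5} = - \frac{2 + 2 f}{5} = - \frac{2}{5} - \frac{2 f}{5}$)
$\sqrt{3 - 8} Z{\left(c \right)} 12 = \sqrt{3 - 8} \left(- \frac{2}{5} - 2\right) 12 = \sqrt{-5} \left(- \frac{2}{5} - 2\right) 12 = i \sqrt{5} \left(- \frac{12}{5}\right) 12 = - \frac{12 i \sqrt{5}}{5} \cdot 12 = - \frac{144 i \sqrt{5}}{5}$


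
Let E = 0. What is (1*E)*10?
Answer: 0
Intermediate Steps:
(1*E)*10 = (1*0)*10 = 0*10 = 0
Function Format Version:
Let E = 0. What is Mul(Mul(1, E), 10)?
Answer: 0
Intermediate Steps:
Mul(Mul(1, E), 10) = Mul(Mul(1, 0), 10) = Mul(0, 10) = 0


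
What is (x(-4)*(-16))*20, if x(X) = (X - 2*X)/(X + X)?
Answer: 160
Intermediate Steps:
x(X) = -½ (x(X) = (-X)/((2*X)) = (-X)*(1/(2*X)) = -½)
(x(-4)*(-16))*20 = -½*(-16)*20 = 8*20 = 160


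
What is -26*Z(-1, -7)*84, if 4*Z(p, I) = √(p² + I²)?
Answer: -2730*√2 ≈ -3860.8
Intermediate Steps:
Z(p, I) = √(I² + p²)/4 (Z(p, I) = √(p² + I²)/4 = √(I² + p²)/4)
-26*Z(-1, -7)*84 = -13*√((-7)² + (-1)²)/2*84 = -13*√(49 + 1)/2*84 = -13*√50/2*84 = -13*5*√2/2*84 = -65*√2/2*84 = -2730*√2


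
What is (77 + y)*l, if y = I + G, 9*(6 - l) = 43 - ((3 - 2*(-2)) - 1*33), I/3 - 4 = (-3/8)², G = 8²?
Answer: -16365/64 ≈ -255.70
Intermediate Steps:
G = 64
I = 795/64 (I = 12 + 3*(-3/8)² = 12 + 3*(9/64) = 12 + 27/64 = 795/64 ≈ 12.422)
l = -5/3 (l = 6 - (43 - ((3 - 2*(-2)) - 1*33))/9 = 6 - (43 - ((3 + 4) - 33))/9 = 6 - (43 - (7 - 33))/9 = 6 - (43 - 1*(-26))/9 = 6 - (43 + 26)/9 = 6 - ⅑*69 = 6 - 23/3 = -5/3 ≈ -1.6667)
y = 4891/64 (y = 795/64 + 64 = 4891/64 ≈ 76.422)
(77 + y)*l = (77 + 4891/64)*(-5/3) = (9819/64)*(-5/3) = -16365/64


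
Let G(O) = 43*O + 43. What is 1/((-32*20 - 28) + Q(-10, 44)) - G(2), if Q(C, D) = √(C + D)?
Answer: -28779589/223095 - √34/446190 ≈ -129.00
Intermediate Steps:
G(O) = 43 + 43*O
1/((-32*20 - 28) + Q(-10, 44)) - G(2) = 1/((-32*20 - 28) + √(-10 + 44)) - (43 + 43*2) = 1/((-640 - 28) + √34) - (43 + 86) = 1/(-668 + √34) - 1*129 = 1/(-668 + √34) - 129 = -129 + 1/(-668 + √34)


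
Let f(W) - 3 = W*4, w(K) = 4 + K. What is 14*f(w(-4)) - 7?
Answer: 35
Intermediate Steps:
f(W) = 3 + 4*W (f(W) = 3 + W*4 = 3 + 4*W)
14*f(w(-4)) - 7 = 14*(3 + 4*(4 - 4)) - 7 = 14*(3 + 4*0) - 7 = 14*(3 + 0) - 7 = 14*3 - 7 = 42 - 7 = 35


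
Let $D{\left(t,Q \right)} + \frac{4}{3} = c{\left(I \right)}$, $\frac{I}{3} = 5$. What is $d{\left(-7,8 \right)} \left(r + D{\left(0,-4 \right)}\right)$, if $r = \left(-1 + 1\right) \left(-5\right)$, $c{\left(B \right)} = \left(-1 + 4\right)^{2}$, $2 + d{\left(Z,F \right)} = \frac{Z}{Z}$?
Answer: $- \frac{23}{3} \approx -7.6667$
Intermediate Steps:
$I = 15$ ($I = 3 \cdot 5 = 15$)
$d{\left(Z,F \right)} = -1$ ($d{\left(Z,F \right)} = -2 + \frac{Z}{Z} = -2 + 1 = -1$)
$c{\left(B \right)} = 9$ ($c{\left(B \right)} = 3^{2} = 9$)
$D{\left(t,Q \right)} = \frac{23}{3}$ ($D{\left(t,Q \right)} = - \frac{4}{3} + 9 = \frac{23}{3}$)
$r = 0$ ($r = 0 \left(-5\right) = 0$)
$d{\left(-7,8 \right)} \left(r + D{\left(0,-4 \right)}\right) = - (0 + \frac{23}{3}) = \left(-1\right) \frac{23}{3} = - \frac{23}{3}$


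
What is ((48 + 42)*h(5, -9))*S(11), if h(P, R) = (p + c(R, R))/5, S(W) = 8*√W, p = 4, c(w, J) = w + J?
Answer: -2016*√11 ≈ -6686.3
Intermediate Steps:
c(w, J) = J + w
h(P, R) = ⅘ + 2*R/5 (h(P, R) = (4 + (R + R))/5 = (4 + 2*R)*(⅕) = ⅘ + 2*R/5)
((48 + 42)*h(5, -9))*S(11) = ((48 + 42)*(⅘ + (⅖)*(-9)))*(8*√11) = (90*(⅘ - 18/5))*(8*√11) = (90*(-14/5))*(8*√11) = -2016*√11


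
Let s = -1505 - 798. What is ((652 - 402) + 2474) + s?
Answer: 421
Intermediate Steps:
s = -2303
((652 - 402) + 2474) + s = ((652 - 402) + 2474) - 2303 = (250 + 2474) - 2303 = 2724 - 2303 = 421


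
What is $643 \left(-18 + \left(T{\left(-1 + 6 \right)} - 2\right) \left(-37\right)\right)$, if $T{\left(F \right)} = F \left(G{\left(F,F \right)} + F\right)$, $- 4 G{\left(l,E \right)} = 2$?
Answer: $- \frac{998579}{2} \approx -4.9929 \cdot 10^{5}$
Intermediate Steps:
$G{\left(l,E \right)} = - \frac{1}{2}$ ($G{\left(l,E \right)} = \left(- \frac{1}{4}\right) 2 = - \frac{1}{2}$)
$T{\left(F \right)} = F \left(- \frac{1}{2} + F\right)$
$643 \left(-18 + \left(T{\left(-1 + 6 \right)} - 2\right) \left(-37\right)\right) = 643 \left(-18 + \left(\left(-1 + 6\right) \left(- \frac{1}{2} + \left(-1 + 6\right)\right) - 2\right) \left(-37\right)\right) = 643 \left(-18 + \left(5 \left(- \frac{1}{2} + 5\right) - 2\right) \left(-37\right)\right) = 643 \left(-18 + \left(5 \cdot \frac{9}{2} - 2\right) \left(-37\right)\right) = 643 \left(-18 + \left(\frac{45}{2} - 2\right) \left(-37\right)\right) = 643 \left(-18 + \frac{41}{2} \left(-37\right)\right) = 643 \left(-18 - \frac{1517}{2}\right) = 643 \left(- \frac{1553}{2}\right) = - \frac{998579}{2}$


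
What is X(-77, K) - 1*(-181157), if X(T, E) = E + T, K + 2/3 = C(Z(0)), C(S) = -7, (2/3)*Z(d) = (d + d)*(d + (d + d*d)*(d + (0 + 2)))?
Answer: 543217/3 ≈ 1.8107e+5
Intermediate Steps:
Z(d) = 3*d*(d + (2 + d)*(d + d**2)) (Z(d) = 3*((d + d)*(d + (d + d*d)*(d + (0 + 2))))/2 = 3*((2*d)*(d + (d + d**2)*(d + 2)))/2 = 3*((2*d)*(d + (d + d**2)*(2 + d)))/2 = 3*((2*d)*(d + (2 + d)*(d + d**2)))/2 = 3*(2*d*(d + (2 + d)*(d + d**2)))/2 = 3*d*(d + (2 + d)*(d + d**2)))
K = -23/3 (K = -2/3 - 7 = -23/3 ≈ -7.6667)
X(-77, K) - 1*(-181157) = (-23/3 - 77) - 1*(-181157) = -254/3 + 181157 = 543217/3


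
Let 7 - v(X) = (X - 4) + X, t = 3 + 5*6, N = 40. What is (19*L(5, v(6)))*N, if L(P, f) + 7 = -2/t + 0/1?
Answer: -177080/33 ≈ -5366.1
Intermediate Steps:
t = 33 (t = 3 + 30 = 33)
v(X) = 11 - 2*X (v(X) = 7 - ((X - 4) + X) = 7 - ((-4 + X) + X) = 7 - (-4 + 2*X) = 7 + (4 - 2*X) = 11 - 2*X)
L(P, f) = -233/33 (L(P, f) = -7 + (-2/33 + 0/1) = -7 + (-2*1/33 + 0*1) = -7 + (-2/33 + 0) = -7 - 2/33 = -233/33)
(19*L(5, v(6)))*N = (19*(-233/33))*40 = -4427/33*40 = -177080/33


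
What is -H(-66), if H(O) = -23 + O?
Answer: 89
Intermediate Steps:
-H(-66) = -(-23 - 66) = -1*(-89) = 89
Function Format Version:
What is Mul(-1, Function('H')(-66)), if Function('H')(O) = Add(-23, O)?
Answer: 89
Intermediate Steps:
Mul(-1, Function('H')(-66)) = Mul(-1, Add(-23, -66)) = Mul(-1, -89) = 89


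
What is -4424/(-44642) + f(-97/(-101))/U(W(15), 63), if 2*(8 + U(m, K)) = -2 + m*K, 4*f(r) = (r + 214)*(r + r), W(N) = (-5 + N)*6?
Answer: 435298217/2827043934 ≈ 0.15398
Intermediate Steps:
W(N) = -30 + 6*N
f(r) = r*(214 + r)/2 (f(r) = ((r + 214)*(r + r))/4 = ((214 + r)*(2*r))/4 = (2*r*(214 + r))/4 = r*(214 + r)/2)
U(m, K) = -9 + K*m/2 (U(m, K) = -8 + (-2 + m*K)/2 = -8 + (-2 + K*m)/2 = -8 + (-1 + K*m/2) = -9 + K*m/2)
-4424/(-44642) + f(-97/(-101))/U(W(15), 63) = -4424/(-44642) + ((-97/(-101))*(214 - 97/(-101))/2)/(-9 + (½)*63*(-30 + 6*15)) = -4424*(-1/44642) + ((-97*(-1/101))*(214 - 97*(-1/101))/2)/(-9 + (½)*63*(-30 + 90)) = 2212/22321 + ((½)*(97/101)*(214 + 97/101))/(-9 + (½)*63*60) = 2212/22321 + ((½)*(97/101)*(21711/101))/(-9 + 1890) = 2212/22321 + (2105967/20402)/1881 = 2212/22321 + (2105967/20402)*(1/1881) = 2212/22321 + 701989/12792054 = 435298217/2827043934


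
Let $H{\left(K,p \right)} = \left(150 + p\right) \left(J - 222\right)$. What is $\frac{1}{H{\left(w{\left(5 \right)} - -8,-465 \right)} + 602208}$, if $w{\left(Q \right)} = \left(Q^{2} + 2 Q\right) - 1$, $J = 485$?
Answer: $\frac{1}{519363} \approx 1.9254 \cdot 10^{-6}$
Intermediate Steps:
$w{\left(Q \right)} = -1 + Q^{2} + 2 Q$
$H{\left(K,p \right)} = 39450 + 263 p$ ($H{\left(K,p \right)} = \left(150 + p\right) \left(485 - 222\right) = \left(150 + p\right) 263 = 39450 + 263 p$)
$\frac{1}{H{\left(w{\left(5 \right)} - -8,-465 \right)} + 602208} = \frac{1}{\left(39450 + 263 \left(-465\right)\right) + 602208} = \frac{1}{\left(39450 - 122295\right) + 602208} = \frac{1}{-82845 + 602208} = \frac{1}{519363}$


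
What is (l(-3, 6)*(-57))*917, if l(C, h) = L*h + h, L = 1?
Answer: -627228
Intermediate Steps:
l(C, h) = 2*h (l(C, h) = 1*h + h = h + h = 2*h)
(l(-3, 6)*(-57))*917 = ((2*6)*(-57))*917 = (12*(-57))*917 = -684*917 = -627228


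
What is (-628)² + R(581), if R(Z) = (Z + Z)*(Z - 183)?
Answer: 856860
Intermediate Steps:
R(Z) = 2*Z*(-183 + Z) (R(Z) = (2*Z)*(-183 + Z) = 2*Z*(-183 + Z))
(-628)² + R(581) = (-628)² + 2*581*(-183 + 581) = 394384 + 2*581*398 = 394384 + 462476 = 856860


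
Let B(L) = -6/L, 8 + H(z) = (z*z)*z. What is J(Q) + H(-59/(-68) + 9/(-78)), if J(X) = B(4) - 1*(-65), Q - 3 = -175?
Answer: 38633873897/690807104 ≈ 55.926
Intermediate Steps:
H(z) = -8 + z³ (H(z) = -8 + (z*z)*z = -8 + z²*z = -8 + z³)
Q = -172 (Q = 3 - 175 = -172)
J(X) = 127/2 (J(X) = -6/4 - 1*(-65) = -6*¼ + 65 = -3/2 + 65 = 127/2)
J(Q) + H(-59/(-68) + 9/(-78)) = 127/2 + (-8 + (-59/(-68) + 9/(-78))³) = 127/2 + (-8 + (-59*(-1/68) + 9*(-1/78))³) = 127/2 + (-8 + (59/68 - 3/26)³) = 127/2 + (-8 + (665/884)³) = 127/2 + (-8 + 294079625/690807104) = 127/2 - 5232377207/690807104 = 38633873897/690807104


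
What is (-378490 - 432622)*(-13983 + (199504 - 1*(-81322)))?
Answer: -216439559416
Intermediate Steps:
(-378490 - 432622)*(-13983 + (199504 - 1*(-81322))) = -811112*(-13983 + (199504 + 81322)) = -811112*(-13983 + 280826) = -811112*266843 = -216439559416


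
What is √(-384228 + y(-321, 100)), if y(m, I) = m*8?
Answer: 2*I*√96699 ≈ 621.93*I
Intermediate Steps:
y(m, I) = 8*m
√(-384228 + y(-321, 100)) = √(-384228 + 8*(-321)) = √(-384228 - 2568) = √(-386796) = 2*I*√96699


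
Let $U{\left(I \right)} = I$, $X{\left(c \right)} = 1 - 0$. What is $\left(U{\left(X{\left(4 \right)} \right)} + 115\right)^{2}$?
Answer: $13456$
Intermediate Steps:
$X{\left(c \right)} = 1$ ($X{\left(c \right)} = 1 + 0 = 1$)
$\left(U{\left(X{\left(4 \right)} \right)} + 115\right)^{2} = \left(1 + 115\right)^{2} = 116^{2} = 13456$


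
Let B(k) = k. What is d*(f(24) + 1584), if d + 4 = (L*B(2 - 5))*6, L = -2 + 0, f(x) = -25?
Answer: 49888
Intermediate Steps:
L = -2
d = 32 (d = -4 - 2*(2 - 5)*6 = -4 - 2*(-3)*6 = -4 + 6*6 = -4 + 36 = 32)
d*(f(24) + 1584) = 32*(-25 + 1584) = 32*1559 = 49888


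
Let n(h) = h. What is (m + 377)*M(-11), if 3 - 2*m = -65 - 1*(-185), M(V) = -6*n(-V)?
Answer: -21021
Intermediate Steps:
M(V) = 6*V (M(V) = -(-6)*V = 6*V)
m = -117/2 (m = 3/2 - (-65 - 1*(-185))/2 = 3/2 - (-65 + 185)/2 = 3/2 - ½*120 = 3/2 - 60 = -117/2 ≈ -58.500)
(m + 377)*M(-11) = (-117/2 + 377)*(6*(-11)) = (637/2)*(-66) = -21021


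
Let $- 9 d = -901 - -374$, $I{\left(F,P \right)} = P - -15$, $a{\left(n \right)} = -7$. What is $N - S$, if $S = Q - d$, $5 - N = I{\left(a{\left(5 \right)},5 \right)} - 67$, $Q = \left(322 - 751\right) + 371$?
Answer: $\frac{1517}{9} \approx 168.56$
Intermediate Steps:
$I{\left(F,P \right)} = 15 + P$ ($I{\left(F,P \right)} = P + 15 = 15 + P$)
$d = \frac{527}{9}$ ($d = - \frac{-901 - -374}{9} = - \frac{-901 + 374}{9} = \left(- \frac{1}{9}\right) \left(-527\right) = \frac{527}{9} \approx 58.556$)
$Q = -58$ ($Q = -429 + 371 = -58$)
$N = 52$ ($N = 5 - \left(\left(15 + 5\right) - 67\right) = 5 - \left(20 - 67\right) = 5 - -47 = 5 + 47 = 52$)
$S = - \frac{1049}{9}$ ($S = -58 - \frac{527}{9} = - \frac{1049}{9} \approx -116.56$)
$N - S = 52 - - \frac{1049}{9} = 52 + \frac{1049}{9} = \frac{1517}{9}$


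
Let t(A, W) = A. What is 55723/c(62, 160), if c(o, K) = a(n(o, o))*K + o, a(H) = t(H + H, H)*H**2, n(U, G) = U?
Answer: 55723/76265022 ≈ 0.00073065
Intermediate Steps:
a(H) = 2*H**3 (a(H) = (H + H)*H**2 = (2*H)*H**2 = 2*H**3)
c(o, K) = o + 2*K*o**3 (c(o, K) = (2*o**3)*K + o = 2*K*o**3 + o = o + 2*K*o**3)
55723/c(62, 160) = 55723/(62 + 2*160*62**3) = 55723/(62 + 2*160*238328) = 55723/(62 + 76264960) = 55723/76265022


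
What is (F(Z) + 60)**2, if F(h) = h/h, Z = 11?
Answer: 3721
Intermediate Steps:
F(h) = 1
(F(Z) + 60)**2 = (1 + 60)**2 = 61**2 = 3721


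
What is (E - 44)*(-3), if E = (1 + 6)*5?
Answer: 27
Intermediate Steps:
E = 35 (E = 7*5 = 35)
(E - 44)*(-3) = (35 - 44)*(-3) = -9*(-3) = 27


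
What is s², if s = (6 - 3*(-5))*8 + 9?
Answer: 31329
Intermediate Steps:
s = 177 (s = (6 + 15)*8 + 9 = 21*8 + 9 = 168 + 9 = 177)
s² = 177² = 31329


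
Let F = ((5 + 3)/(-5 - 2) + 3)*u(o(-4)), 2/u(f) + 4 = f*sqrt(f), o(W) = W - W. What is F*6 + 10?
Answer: 31/7 ≈ 4.4286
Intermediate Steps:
o(W) = 0
u(f) = 2/(-4 + f**(3/2)) (u(f) = 2/(-4 + f*sqrt(f)) = 2/(-4 + f**(3/2)))
F = -13/14 (F = ((5 + 3)/(-5 - 2) + 3)*(2/(-4 + 0**(3/2))) = (8/(-7) + 3)*(2/(-4 + 0)) = (8*(-1/7) + 3)*(2/(-4)) = (-8/7 + 3)*(2*(-1/4)) = (13/7)*(-1/2) = -13/14 ≈ -0.92857)
F*6 + 10 = -13/14*6 + 10 = -39/7 + 10 = 31/7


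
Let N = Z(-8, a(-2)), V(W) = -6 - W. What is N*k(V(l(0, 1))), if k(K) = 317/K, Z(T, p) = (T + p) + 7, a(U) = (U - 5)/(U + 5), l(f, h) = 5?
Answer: 3170/33 ≈ 96.061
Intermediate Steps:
a(U) = (-5 + U)/(5 + U)
Z(T, p) = 7 + T + p
N = -10/3 (N = 7 - 8 + (-5 - 2)/(5 - 2) = 7 - 8 - 7/3 = -10/3 ≈ -3.3333)
N*k(V(l(0, 1))) = -3170/(3*(-6 - 1*5)) = -3170/(3*(-6 - 5)) = -3170/(3*(-11)) = -3170*(-1)/(3*11) = -10/3*(-317/11) = 3170/33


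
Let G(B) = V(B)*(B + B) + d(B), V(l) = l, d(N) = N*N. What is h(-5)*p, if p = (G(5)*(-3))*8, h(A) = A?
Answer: 9000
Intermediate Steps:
d(N) = N²
G(B) = 3*B² (G(B) = B*(B + B) + B² = B*(2*B) + B² = 2*B² + B² = 3*B²)
p = -1800 (p = ((3*5²)*(-3))*8 = ((3*25)*(-3))*8 = (75*(-3))*8 = -225*8 = -1800)
h(-5)*p = -5*(-1800) = 9000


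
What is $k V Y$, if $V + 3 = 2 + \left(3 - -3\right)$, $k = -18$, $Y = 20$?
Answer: $-1800$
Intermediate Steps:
$V = 5$ ($V = -3 + \left(2 + \left(3 - -3\right)\right) = -3 + \left(2 + \left(3 + 3\right)\right) = -3 + \left(2 + 6\right) = -3 + 8 = 5$)
$k V Y = \left(-18\right) 5 \cdot 20 = \left(-90\right) 20 = -1800$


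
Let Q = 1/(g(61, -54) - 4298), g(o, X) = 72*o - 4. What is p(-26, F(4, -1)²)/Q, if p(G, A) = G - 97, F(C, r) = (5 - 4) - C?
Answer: -11070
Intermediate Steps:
g(o, X) = -4 + 72*o
F(C, r) = 1 - C
Q = 1/90 (Q = 1/((-4 + 72*61) - 4298) = 1/((-4 + 4392) - 4298) = 1/(4388 - 4298) = 1/90 ≈ 0.011111)
p(G, A) = -97 + G
p(-26, F(4, -1)²)/Q = (-97 - 26)/(1/90) = -123*90 = -11070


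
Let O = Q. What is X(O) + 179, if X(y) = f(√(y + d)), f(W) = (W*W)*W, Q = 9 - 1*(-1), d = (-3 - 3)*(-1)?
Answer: 243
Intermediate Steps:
d = 6 (d = -6*(-1) = 6)
Q = 10 (Q = 9 + 1 = 10)
O = 10
f(W) = W³ (f(W) = W²*W = W³)
X(y) = (6 + y)^(3/2) (X(y) = (√(y + 6))³ = (√(6 + y))³ = (6 + y)^(3/2))
X(O) + 179 = (6 + 10)^(3/2) + 179 = 16^(3/2) + 179 = 64 + 179 = 243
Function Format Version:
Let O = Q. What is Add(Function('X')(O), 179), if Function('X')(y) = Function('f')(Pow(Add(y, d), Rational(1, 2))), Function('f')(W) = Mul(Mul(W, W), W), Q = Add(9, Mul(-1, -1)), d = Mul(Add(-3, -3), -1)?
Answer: 243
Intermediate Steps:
d = 6 (d = Mul(-6, -1) = 6)
Q = 10 (Q = Add(9, 1) = 10)
O = 10
Function('f')(W) = Pow(W, 3) (Function('f')(W) = Mul(Pow(W, 2), W) = Pow(W, 3))
Function('X')(y) = Pow(Add(6, y), Rational(3, 2)) (Function('X')(y) = Pow(Pow(Add(y, 6), Rational(1, 2)), 3) = Pow(Pow(Add(6, y), Rational(1, 2)), 3) = Pow(Add(6, y), Rational(3, 2)))
Add(Function('X')(O), 179) = Add(Pow(Add(6, 10), Rational(3, 2)), 179) = Add(Pow(16, Rational(3, 2)), 179) = Add(64, 179) = 243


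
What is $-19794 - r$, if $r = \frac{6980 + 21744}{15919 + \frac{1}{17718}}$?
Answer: $- \frac{5583462906174}{282052843} \approx -19796.0$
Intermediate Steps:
$r = \frac{508931832}{282052843}$ ($r = \frac{28724}{15919 + \frac{1}{17718}} = \frac{28724}{\frac{282052843}{17718}} = 28724 \cdot \frac{17718}{282052843} = \frac{508931832}{282052843} \approx 1.8044$)
$-19794 - r = -19794 - \frac{508931832}{282052843} = - \frac{5583462906174}{282052843}$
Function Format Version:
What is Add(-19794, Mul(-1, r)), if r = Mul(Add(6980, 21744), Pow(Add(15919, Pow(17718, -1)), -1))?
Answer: Rational(-5583462906174, 282052843) ≈ -19796.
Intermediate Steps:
r = Rational(508931832, 282052843) (r = Mul(28724, Pow(Add(15919, Rational(1, 17718)), -1)) = Mul(28724, Pow(Rational(282052843, 17718), -1)) = Mul(28724, Rational(17718, 282052843)) = Rational(508931832, 282052843) ≈ 1.8044)
Add(-19794, Mul(-1, r)) = Add(-19794, Mul(-1, Rational(508931832, 282052843))) = Add(-19794, Rational(-508931832, 282052843)) = Rational(-5583462906174, 282052843)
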